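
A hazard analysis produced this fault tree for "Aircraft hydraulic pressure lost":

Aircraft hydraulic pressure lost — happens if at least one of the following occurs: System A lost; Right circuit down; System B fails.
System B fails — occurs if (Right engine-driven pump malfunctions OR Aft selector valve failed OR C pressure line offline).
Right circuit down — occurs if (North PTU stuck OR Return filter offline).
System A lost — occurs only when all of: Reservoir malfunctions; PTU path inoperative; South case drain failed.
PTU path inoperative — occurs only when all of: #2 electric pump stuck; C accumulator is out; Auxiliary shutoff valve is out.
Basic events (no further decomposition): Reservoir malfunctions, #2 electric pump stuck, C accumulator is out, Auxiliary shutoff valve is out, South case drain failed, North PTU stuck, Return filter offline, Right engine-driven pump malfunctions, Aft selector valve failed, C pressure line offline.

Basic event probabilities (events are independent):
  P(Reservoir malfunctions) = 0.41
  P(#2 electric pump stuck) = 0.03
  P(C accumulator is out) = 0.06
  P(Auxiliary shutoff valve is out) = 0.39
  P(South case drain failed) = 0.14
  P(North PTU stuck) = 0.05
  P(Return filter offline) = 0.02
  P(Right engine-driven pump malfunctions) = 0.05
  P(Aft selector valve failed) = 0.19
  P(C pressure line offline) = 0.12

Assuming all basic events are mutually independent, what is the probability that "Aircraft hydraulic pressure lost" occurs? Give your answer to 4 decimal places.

P(PTU path inoperative) [AND] = 0.03 × 0.06 × 0.39 = 0.000702
P(System A lost) [AND] = 0.41 × 0.000702 × 0.14 = 0.000040
P(Right circuit down) [OR] = 1 − (1−0.05) × (1−0.02) = 0.069000
P(System B fails) [OR] = 1 − (1−0.05) × (1−0.19) × (1−0.12) = 0.322840
P(Aircraft hydraulic pressure lost) [OR] = 1 − (1−0.000040) × (1−0.069000) × (1−0.322840) = 0.369589
Rounded to 4 decimal places: P(Aircraft hydraulic pressure lost) ≈ 0.3696.

0.3696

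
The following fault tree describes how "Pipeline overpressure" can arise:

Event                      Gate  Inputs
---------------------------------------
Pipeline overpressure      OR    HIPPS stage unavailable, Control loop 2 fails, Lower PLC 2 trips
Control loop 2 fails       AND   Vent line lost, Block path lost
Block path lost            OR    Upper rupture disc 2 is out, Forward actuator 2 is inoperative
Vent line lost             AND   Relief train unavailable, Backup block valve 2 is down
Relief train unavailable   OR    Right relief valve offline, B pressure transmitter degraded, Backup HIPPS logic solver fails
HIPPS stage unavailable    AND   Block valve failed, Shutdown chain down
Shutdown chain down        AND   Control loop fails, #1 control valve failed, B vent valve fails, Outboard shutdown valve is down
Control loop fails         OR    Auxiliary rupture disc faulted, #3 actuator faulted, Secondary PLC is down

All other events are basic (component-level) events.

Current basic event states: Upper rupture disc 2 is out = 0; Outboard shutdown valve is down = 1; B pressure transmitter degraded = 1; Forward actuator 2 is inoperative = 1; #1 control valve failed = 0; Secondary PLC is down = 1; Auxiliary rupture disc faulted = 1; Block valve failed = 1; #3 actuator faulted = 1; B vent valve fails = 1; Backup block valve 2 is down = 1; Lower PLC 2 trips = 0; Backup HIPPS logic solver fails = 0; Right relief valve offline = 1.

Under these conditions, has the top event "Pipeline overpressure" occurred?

Control loop fails [OR]: Auxiliary rupture disc faulted=occurs, #3 actuator faulted=occurs, Secondary PLC is down=occurs → at least one input occurs → occurs.
Shutdown chain down [AND]: Control loop fails=occurs, #1 control valve failed=not, B vent valve fails=occurs, Outboard shutdown valve is down=occurs → not all inputs occur → does not occur.
HIPPS stage unavailable [AND]: Block valve failed=occurs, Shutdown chain down=not → not all inputs occur → does not occur.
Relief train unavailable [OR]: Right relief valve offline=occurs, B pressure transmitter degraded=occurs, Backup HIPPS logic solver fails=not → at least one input occurs → occurs.
Vent line lost [AND]: Relief train unavailable=occurs, Backup block valve 2 is down=occurs → all inputs occur → occurs.
Block path lost [OR]: Upper rupture disc 2 is out=not, Forward actuator 2 is inoperative=occurs → at least one input occurs → occurs.
Control loop 2 fails [AND]: Vent line lost=occurs, Block path lost=occurs → all inputs occur → occurs.
Pipeline overpressure [OR]: HIPPS stage unavailable=not, Control loop 2 fails=occurs, Lower PLC 2 trips=not → at least one input occurs → occurs.

Yes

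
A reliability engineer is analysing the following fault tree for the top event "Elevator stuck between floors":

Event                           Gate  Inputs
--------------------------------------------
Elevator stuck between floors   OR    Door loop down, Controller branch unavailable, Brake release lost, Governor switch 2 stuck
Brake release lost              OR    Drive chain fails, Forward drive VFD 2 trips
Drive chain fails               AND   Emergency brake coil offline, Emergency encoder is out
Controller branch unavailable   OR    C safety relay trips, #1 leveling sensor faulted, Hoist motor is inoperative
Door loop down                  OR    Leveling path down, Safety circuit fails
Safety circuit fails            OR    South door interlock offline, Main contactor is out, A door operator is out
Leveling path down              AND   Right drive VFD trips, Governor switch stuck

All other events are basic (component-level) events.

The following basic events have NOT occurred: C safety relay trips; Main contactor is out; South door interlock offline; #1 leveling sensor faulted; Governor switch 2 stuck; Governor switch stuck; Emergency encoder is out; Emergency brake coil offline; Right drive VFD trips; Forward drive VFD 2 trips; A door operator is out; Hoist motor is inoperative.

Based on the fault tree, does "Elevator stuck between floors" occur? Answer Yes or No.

Leveling path down [AND]: Right drive VFD trips=not, Governor switch stuck=not → not all inputs occur → does not occur.
Safety circuit fails [OR]: South door interlock offline=not, Main contactor is out=not, A door operator is out=not → no input occurs → does not occur.
Door loop down [OR]: Leveling path down=not, Safety circuit fails=not → no input occurs → does not occur.
Controller branch unavailable [OR]: C safety relay trips=not, #1 leveling sensor faulted=not, Hoist motor is inoperative=not → no input occurs → does not occur.
Drive chain fails [AND]: Emergency brake coil offline=not, Emergency encoder is out=not → not all inputs occur → does not occur.
Brake release lost [OR]: Drive chain fails=not, Forward drive VFD 2 trips=not → no input occurs → does not occur.
Elevator stuck between floors [OR]: Door loop down=not, Controller branch unavailable=not, Brake release lost=not, Governor switch 2 stuck=not → no input occurs → does not occur.

No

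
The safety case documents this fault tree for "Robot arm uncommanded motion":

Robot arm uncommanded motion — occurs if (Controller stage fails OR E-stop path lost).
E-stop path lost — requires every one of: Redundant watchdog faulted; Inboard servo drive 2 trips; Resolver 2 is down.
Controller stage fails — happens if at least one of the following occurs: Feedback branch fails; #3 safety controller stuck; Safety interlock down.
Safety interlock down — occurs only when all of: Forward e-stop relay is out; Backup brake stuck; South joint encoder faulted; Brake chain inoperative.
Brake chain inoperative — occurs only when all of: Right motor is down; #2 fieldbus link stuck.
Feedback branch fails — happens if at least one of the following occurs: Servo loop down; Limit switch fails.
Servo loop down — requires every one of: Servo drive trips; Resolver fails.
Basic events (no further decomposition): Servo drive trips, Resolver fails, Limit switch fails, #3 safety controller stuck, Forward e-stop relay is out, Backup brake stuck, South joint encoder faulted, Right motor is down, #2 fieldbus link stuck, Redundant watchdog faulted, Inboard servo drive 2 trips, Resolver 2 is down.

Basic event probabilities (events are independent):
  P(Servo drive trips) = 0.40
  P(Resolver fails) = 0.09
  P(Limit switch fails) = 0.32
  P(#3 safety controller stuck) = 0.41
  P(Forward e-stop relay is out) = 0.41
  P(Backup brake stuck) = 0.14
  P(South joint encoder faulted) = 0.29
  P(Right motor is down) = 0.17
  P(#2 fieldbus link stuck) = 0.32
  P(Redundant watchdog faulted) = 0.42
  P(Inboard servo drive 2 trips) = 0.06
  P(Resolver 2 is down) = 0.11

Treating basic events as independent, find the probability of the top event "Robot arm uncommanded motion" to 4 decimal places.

0.6147

P(Servo loop down) [AND] = 0.40 × 0.09 = 0.036000
P(Feedback branch fails) [OR] = 1 − (1−0.036000) × (1−0.32) = 0.344480
P(Brake chain inoperative) [AND] = 0.17 × 0.32 = 0.054400
P(Safety interlock down) [AND] = 0.41 × 0.14 × 0.29 × 0.054400 = 0.000906
P(Controller stage fails) [OR] = 1 − (1−0.344480) × (1−0.41) × (1−0.000906) = 0.613594
P(E-stop path lost) [AND] = 0.42 × 0.06 × 0.11 = 0.002772
P(Robot arm uncommanded motion) [OR] = 1 − (1−0.613594) × (1−0.002772) = 0.614665
Rounded to 4 decimal places: P(Robot arm uncommanded motion) ≈ 0.6147.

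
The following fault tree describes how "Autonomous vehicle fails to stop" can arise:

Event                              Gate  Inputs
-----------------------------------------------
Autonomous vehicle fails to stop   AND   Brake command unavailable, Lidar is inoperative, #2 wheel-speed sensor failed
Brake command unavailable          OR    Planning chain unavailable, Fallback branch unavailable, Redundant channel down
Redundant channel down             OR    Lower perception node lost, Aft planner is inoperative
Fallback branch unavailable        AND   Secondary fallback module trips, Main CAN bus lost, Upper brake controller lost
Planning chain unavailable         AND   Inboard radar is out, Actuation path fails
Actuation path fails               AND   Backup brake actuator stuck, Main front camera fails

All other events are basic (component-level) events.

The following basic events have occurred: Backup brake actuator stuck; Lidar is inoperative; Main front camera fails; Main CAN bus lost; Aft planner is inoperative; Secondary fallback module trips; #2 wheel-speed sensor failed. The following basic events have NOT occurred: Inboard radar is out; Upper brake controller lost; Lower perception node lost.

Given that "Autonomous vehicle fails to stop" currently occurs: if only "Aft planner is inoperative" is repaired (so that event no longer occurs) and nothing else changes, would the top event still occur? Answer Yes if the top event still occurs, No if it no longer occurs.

Counterfactual: set "Aft planner is inoperative" to not occurred.
Actuation path fails [AND]: Backup brake actuator stuck=occurs, Main front camera fails=occurs → all inputs occur → occurs.
Planning chain unavailable [AND]: Inboard radar is out=not, Actuation path fails=occurs → not all inputs occur → does not occur.
Fallback branch unavailable [AND]: Secondary fallback module trips=occurs, Main CAN bus lost=occurs, Upper brake controller lost=not → not all inputs occur → does not occur.
Redundant channel down [OR]: Lower perception node lost=not, Aft planner is inoperative=not → no input occurs → does not occur.
Brake command unavailable [OR]: Planning chain unavailable=not, Fallback branch unavailable=not, Redundant channel down=not → no input occurs → does not occur.
Autonomous vehicle fails to stop [AND]: Brake command unavailable=not, Lidar is inoperative=occurs, #2 wheel-speed sensor failed=occurs → not all inputs occur → does not occur.

No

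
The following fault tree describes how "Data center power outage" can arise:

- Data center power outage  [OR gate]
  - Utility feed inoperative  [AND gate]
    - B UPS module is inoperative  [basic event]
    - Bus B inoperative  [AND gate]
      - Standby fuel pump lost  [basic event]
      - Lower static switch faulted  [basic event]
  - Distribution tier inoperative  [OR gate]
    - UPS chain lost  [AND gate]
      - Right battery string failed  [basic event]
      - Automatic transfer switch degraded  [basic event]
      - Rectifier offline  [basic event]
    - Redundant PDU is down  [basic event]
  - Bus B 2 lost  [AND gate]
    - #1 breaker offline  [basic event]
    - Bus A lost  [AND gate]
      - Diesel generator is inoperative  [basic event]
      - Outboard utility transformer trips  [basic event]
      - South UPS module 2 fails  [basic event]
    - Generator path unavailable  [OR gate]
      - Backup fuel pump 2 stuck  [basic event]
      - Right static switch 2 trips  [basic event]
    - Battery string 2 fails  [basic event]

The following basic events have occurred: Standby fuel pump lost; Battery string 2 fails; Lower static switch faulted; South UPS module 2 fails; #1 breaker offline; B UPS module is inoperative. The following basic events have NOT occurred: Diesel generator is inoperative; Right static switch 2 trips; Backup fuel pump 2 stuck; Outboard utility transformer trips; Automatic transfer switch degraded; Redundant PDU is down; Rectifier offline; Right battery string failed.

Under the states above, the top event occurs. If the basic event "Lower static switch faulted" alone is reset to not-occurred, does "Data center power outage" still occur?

Counterfactual: set "Lower static switch faulted" to not occurred.
Bus B inoperative [AND]: Standby fuel pump lost=occurs, Lower static switch faulted=not → not all inputs occur → does not occur.
Utility feed inoperative [AND]: B UPS module is inoperative=occurs, Bus B inoperative=not → not all inputs occur → does not occur.
UPS chain lost [AND]: Right battery string failed=not, Automatic transfer switch degraded=not, Rectifier offline=not → not all inputs occur → does not occur.
Distribution tier inoperative [OR]: UPS chain lost=not, Redundant PDU is down=not → no input occurs → does not occur.
Bus A lost [AND]: Diesel generator is inoperative=not, Outboard utility transformer trips=not, South UPS module 2 fails=occurs → not all inputs occur → does not occur.
Generator path unavailable [OR]: Backup fuel pump 2 stuck=not, Right static switch 2 trips=not → no input occurs → does not occur.
Bus B 2 lost [AND]: #1 breaker offline=occurs, Bus A lost=not, Generator path unavailable=not, Battery string 2 fails=occurs → not all inputs occur → does not occur.
Data center power outage [OR]: Utility feed inoperative=not, Distribution tier inoperative=not, Bus B 2 lost=not → no input occurs → does not occur.

No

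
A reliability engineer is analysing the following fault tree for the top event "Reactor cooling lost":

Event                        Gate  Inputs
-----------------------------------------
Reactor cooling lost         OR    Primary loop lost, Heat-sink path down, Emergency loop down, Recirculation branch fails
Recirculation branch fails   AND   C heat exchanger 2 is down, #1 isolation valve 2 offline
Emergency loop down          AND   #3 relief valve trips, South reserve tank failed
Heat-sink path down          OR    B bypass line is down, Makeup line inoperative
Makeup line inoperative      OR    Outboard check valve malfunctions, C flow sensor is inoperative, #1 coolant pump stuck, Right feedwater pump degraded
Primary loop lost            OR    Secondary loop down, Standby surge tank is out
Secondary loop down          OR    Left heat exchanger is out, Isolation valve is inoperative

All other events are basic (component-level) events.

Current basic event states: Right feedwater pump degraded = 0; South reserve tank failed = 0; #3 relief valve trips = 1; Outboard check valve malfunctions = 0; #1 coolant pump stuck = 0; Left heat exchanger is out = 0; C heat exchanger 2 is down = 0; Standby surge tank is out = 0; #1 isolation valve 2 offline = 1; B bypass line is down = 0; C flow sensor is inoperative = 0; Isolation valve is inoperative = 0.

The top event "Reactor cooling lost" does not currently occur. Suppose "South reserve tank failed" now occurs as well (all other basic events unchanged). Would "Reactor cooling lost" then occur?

Yes

Counterfactual: set "South reserve tank failed" to occurred.
Secondary loop down [OR]: Left heat exchanger is out=not, Isolation valve is inoperative=not → no input occurs → does not occur.
Primary loop lost [OR]: Secondary loop down=not, Standby surge tank is out=not → no input occurs → does not occur.
Makeup line inoperative [OR]: Outboard check valve malfunctions=not, C flow sensor is inoperative=not, #1 coolant pump stuck=not, Right feedwater pump degraded=not → no input occurs → does not occur.
Heat-sink path down [OR]: B bypass line is down=not, Makeup line inoperative=not → no input occurs → does not occur.
Emergency loop down [AND]: #3 relief valve trips=occurs, South reserve tank failed=occurs → all inputs occur → occurs.
Recirculation branch fails [AND]: C heat exchanger 2 is down=not, #1 isolation valve 2 offline=occurs → not all inputs occur → does not occur.
Reactor cooling lost [OR]: Primary loop lost=not, Heat-sink path down=not, Emergency loop down=occurs, Recirculation branch fails=not → at least one input occurs → occurs.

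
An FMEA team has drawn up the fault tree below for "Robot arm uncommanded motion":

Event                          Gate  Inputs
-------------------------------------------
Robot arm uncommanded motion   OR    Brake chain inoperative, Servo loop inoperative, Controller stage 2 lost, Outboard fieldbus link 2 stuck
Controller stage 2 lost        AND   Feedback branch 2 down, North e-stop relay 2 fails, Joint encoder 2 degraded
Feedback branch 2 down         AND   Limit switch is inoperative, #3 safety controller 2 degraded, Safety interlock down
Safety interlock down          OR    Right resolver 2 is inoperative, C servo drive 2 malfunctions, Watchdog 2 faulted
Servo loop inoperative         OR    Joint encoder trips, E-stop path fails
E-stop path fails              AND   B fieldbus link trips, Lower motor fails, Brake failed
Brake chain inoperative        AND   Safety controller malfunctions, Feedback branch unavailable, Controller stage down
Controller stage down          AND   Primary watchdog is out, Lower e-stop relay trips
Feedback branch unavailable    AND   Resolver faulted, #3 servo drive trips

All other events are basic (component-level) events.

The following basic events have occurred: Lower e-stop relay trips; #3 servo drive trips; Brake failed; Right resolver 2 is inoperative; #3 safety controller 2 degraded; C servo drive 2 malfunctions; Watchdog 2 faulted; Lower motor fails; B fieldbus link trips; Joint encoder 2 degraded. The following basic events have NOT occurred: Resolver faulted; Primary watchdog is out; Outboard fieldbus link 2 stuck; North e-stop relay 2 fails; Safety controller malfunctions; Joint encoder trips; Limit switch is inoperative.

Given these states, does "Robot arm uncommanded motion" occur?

Yes

Feedback branch unavailable [AND]: Resolver faulted=not, #3 servo drive trips=occurs → not all inputs occur → does not occur.
Controller stage down [AND]: Primary watchdog is out=not, Lower e-stop relay trips=occurs → not all inputs occur → does not occur.
Brake chain inoperative [AND]: Safety controller malfunctions=not, Feedback branch unavailable=not, Controller stage down=not → not all inputs occur → does not occur.
E-stop path fails [AND]: B fieldbus link trips=occurs, Lower motor fails=occurs, Brake failed=occurs → all inputs occur → occurs.
Servo loop inoperative [OR]: Joint encoder trips=not, E-stop path fails=occurs → at least one input occurs → occurs.
Safety interlock down [OR]: Right resolver 2 is inoperative=occurs, C servo drive 2 malfunctions=occurs, Watchdog 2 faulted=occurs → at least one input occurs → occurs.
Feedback branch 2 down [AND]: Limit switch is inoperative=not, #3 safety controller 2 degraded=occurs, Safety interlock down=occurs → not all inputs occur → does not occur.
Controller stage 2 lost [AND]: Feedback branch 2 down=not, North e-stop relay 2 fails=not, Joint encoder 2 degraded=occurs → not all inputs occur → does not occur.
Robot arm uncommanded motion [OR]: Brake chain inoperative=not, Servo loop inoperative=occurs, Controller stage 2 lost=not, Outboard fieldbus link 2 stuck=not → at least one input occurs → occurs.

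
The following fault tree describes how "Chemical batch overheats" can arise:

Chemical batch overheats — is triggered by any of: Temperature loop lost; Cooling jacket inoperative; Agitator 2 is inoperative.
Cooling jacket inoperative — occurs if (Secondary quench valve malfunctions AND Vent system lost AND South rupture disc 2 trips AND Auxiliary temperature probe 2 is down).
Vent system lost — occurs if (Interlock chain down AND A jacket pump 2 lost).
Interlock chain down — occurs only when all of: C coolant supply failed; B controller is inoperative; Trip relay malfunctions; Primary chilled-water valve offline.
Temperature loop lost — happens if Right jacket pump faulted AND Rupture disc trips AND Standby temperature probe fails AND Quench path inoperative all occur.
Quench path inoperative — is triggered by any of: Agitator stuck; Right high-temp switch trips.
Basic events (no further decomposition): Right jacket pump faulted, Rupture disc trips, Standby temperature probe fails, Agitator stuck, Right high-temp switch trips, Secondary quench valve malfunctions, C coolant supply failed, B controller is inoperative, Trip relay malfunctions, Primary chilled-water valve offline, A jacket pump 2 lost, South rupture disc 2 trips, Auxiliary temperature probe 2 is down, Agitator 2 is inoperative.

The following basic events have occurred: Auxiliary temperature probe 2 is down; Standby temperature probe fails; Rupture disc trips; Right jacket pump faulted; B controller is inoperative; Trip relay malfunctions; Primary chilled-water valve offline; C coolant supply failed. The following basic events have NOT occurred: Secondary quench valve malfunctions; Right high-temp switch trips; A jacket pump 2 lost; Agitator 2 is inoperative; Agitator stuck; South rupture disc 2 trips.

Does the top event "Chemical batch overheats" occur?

Quench path inoperative [OR]: Agitator stuck=not, Right high-temp switch trips=not → no input occurs → does not occur.
Temperature loop lost [AND]: Right jacket pump faulted=occurs, Rupture disc trips=occurs, Standby temperature probe fails=occurs, Quench path inoperative=not → not all inputs occur → does not occur.
Interlock chain down [AND]: C coolant supply failed=occurs, B controller is inoperative=occurs, Trip relay malfunctions=occurs, Primary chilled-water valve offline=occurs → all inputs occur → occurs.
Vent system lost [AND]: Interlock chain down=occurs, A jacket pump 2 lost=not → not all inputs occur → does not occur.
Cooling jacket inoperative [AND]: Secondary quench valve malfunctions=not, Vent system lost=not, South rupture disc 2 trips=not, Auxiliary temperature probe 2 is down=occurs → not all inputs occur → does not occur.
Chemical batch overheats [OR]: Temperature loop lost=not, Cooling jacket inoperative=not, Agitator 2 is inoperative=not → no input occurs → does not occur.

No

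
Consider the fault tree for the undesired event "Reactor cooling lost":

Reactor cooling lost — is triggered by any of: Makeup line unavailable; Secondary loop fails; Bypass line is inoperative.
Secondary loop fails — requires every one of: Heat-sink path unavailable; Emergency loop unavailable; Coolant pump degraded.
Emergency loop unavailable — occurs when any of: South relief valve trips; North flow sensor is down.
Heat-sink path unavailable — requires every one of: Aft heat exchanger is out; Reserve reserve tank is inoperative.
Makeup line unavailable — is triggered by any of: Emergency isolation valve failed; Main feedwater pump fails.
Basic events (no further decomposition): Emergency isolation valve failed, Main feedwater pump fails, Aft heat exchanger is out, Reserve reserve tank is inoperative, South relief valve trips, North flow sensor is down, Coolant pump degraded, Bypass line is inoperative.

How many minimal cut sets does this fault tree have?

5

Makeup line unavailable [OR]: union of children's cut sets → 2 cut set(s).
Heat-sink path unavailable [AND]: one cut set from each child combined → 1 × 1 = 1 cut set(s).
Emergency loop unavailable [OR]: union of children's cut sets → 2 cut set(s).
Secondary loop fails [AND]: one cut set from each child combined → 1 × 2 × 1 = 2 cut set(s).
Reactor cooling lost [OR]: union of children's cut sets → 5 cut set(s).
Minimal cut sets: {Emergency isolation valve failed}; {Main feedwater pump fails}; {Aft heat exchanger is out, Coolant pump degraded, Reserve reserve tank is inoperative, South relief valve trips}; {Aft heat exchanger is out, Coolant pump degraded, North flow sensor is down, Reserve reserve tank is inoperative}; {Bypass line is inoperative}.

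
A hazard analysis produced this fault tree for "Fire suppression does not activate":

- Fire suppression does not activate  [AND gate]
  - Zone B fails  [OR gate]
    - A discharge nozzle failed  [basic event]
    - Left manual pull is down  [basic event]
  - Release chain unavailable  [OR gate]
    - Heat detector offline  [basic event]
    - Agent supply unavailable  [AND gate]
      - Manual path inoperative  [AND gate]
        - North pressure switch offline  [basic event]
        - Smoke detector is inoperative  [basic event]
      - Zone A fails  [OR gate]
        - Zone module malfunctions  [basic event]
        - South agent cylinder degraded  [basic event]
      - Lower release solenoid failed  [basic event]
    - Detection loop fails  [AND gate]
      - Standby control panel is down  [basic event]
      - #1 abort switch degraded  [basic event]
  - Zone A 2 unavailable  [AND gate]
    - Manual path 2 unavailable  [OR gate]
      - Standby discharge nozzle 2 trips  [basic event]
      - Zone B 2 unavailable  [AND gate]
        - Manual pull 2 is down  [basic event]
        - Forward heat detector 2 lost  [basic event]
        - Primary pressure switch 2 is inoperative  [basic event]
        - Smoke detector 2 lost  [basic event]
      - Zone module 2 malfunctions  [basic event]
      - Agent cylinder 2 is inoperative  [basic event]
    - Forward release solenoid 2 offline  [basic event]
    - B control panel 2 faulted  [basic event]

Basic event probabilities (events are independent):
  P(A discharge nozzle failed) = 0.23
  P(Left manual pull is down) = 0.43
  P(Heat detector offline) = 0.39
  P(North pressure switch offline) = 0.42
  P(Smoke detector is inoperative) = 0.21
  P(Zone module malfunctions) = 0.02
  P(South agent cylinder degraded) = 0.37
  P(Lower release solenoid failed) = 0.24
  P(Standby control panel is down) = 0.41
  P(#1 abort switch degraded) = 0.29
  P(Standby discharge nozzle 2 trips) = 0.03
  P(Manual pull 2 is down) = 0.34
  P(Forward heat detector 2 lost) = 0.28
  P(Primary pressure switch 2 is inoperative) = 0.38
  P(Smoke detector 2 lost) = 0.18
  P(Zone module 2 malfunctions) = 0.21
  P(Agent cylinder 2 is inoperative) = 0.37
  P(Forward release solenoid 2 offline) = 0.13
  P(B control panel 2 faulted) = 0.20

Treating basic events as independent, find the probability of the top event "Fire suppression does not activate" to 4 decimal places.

P(Zone B fails) [OR] = 1 − (1−0.23) × (1−0.43) = 0.561100
P(Manual path inoperative) [AND] = 0.42 × 0.21 = 0.088200
P(Zone A fails) [OR] = 1 − (1−0.02) × (1−0.37) = 0.382600
P(Agent supply unavailable) [AND] = 0.088200 × 0.382600 × 0.24 = 0.008099
P(Detection loop fails) [AND] = 0.41 × 0.29 = 0.118900
P(Release chain unavailable) [OR] = 1 − (1−0.39) × (1−0.008099) × (1−0.118900) = 0.466882
P(Zone B 2 unavailable) [AND] = 0.34 × 0.28 × 0.38 × 0.18 = 0.006512
P(Manual path 2 unavailable) [OR] = 1 − (1−0.03) × (1−0.006512) × (1−0.21) × (1−0.37) = 0.520375
P(Zone A 2 unavailable) [AND] = 0.520375 × 0.13 × 0.20 = 0.013530
P(Fire suppression does not activate) [AND] = 0.561100 × 0.466882 × 0.013530 = 0.003544
Rounded to 4 decimal places: P(Fire suppression does not activate) ≈ 0.0035.

0.0035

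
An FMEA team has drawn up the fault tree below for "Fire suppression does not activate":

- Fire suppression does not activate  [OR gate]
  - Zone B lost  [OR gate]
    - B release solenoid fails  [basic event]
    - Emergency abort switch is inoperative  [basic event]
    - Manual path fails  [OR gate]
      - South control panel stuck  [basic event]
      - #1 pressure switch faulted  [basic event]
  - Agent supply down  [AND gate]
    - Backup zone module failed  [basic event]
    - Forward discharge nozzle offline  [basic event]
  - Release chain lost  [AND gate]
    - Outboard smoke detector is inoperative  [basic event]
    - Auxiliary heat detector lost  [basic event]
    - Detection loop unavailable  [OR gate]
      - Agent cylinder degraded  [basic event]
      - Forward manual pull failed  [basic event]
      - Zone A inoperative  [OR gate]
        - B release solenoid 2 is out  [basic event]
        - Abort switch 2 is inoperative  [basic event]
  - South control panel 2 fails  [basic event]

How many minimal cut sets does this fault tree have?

Manual path fails [OR]: union of children's cut sets → 2 cut set(s).
Zone B lost [OR]: union of children's cut sets → 4 cut set(s).
Agent supply down [AND]: one cut set from each child combined → 1 × 1 = 1 cut set(s).
Zone A inoperative [OR]: union of children's cut sets → 2 cut set(s).
Detection loop unavailable [OR]: union of children's cut sets → 4 cut set(s).
Release chain lost [AND]: one cut set from each child combined → 1 × 1 × 4 = 4 cut set(s).
Fire suppression does not activate [OR]: union of children's cut sets → 10 cut set(s).
Minimal cut sets: {B release solenoid fails}; {Emergency abort switch is inoperative}; {South control panel stuck}; {#1 pressure switch faulted}; {Backup zone module failed, Forward discharge nozzle offline}; {Agent cylinder degraded, Auxiliary heat detector lost, Outboard smoke detector is inoperative}; {Auxiliary heat detector lost, Forward manual pull failed, Outboard smoke detector is inoperative}; {Auxiliary heat detector lost, B release solenoid 2 is out, Outboard smoke detector is inoperative}; {Abort switch 2 is inoperative, Auxiliary heat detector lost, Outboard smoke detector is inoperative}; {South control panel 2 fails}.

10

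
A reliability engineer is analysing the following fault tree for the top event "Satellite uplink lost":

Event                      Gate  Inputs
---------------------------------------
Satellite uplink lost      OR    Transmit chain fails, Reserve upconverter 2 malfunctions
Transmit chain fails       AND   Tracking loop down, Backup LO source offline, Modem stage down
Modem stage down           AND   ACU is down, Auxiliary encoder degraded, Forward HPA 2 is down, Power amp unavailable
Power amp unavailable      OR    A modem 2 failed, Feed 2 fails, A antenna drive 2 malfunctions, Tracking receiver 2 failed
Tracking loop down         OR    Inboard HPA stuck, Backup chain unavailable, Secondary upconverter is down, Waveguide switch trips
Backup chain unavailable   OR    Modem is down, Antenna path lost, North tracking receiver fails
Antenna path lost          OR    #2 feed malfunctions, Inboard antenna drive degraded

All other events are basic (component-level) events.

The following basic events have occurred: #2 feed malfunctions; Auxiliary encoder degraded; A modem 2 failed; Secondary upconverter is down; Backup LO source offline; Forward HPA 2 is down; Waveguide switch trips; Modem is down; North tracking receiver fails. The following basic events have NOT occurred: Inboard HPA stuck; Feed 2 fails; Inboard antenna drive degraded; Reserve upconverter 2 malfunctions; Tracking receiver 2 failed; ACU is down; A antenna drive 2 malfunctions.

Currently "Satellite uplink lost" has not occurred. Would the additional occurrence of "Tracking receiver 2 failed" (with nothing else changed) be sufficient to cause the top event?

Counterfactual: set "Tracking receiver 2 failed" to occurred.
Antenna path lost [OR]: #2 feed malfunctions=occurs, Inboard antenna drive degraded=not → at least one input occurs → occurs.
Backup chain unavailable [OR]: Modem is down=occurs, Antenna path lost=occurs, North tracking receiver fails=occurs → at least one input occurs → occurs.
Tracking loop down [OR]: Inboard HPA stuck=not, Backup chain unavailable=occurs, Secondary upconverter is down=occurs, Waveguide switch trips=occurs → at least one input occurs → occurs.
Power amp unavailable [OR]: A modem 2 failed=occurs, Feed 2 fails=not, A antenna drive 2 malfunctions=not, Tracking receiver 2 failed=occurs → at least one input occurs → occurs.
Modem stage down [AND]: ACU is down=not, Auxiliary encoder degraded=occurs, Forward HPA 2 is down=occurs, Power amp unavailable=occurs → not all inputs occur → does not occur.
Transmit chain fails [AND]: Tracking loop down=occurs, Backup LO source offline=occurs, Modem stage down=not → not all inputs occur → does not occur.
Satellite uplink lost [OR]: Transmit chain fails=not, Reserve upconverter 2 malfunctions=not → no input occurs → does not occur.

No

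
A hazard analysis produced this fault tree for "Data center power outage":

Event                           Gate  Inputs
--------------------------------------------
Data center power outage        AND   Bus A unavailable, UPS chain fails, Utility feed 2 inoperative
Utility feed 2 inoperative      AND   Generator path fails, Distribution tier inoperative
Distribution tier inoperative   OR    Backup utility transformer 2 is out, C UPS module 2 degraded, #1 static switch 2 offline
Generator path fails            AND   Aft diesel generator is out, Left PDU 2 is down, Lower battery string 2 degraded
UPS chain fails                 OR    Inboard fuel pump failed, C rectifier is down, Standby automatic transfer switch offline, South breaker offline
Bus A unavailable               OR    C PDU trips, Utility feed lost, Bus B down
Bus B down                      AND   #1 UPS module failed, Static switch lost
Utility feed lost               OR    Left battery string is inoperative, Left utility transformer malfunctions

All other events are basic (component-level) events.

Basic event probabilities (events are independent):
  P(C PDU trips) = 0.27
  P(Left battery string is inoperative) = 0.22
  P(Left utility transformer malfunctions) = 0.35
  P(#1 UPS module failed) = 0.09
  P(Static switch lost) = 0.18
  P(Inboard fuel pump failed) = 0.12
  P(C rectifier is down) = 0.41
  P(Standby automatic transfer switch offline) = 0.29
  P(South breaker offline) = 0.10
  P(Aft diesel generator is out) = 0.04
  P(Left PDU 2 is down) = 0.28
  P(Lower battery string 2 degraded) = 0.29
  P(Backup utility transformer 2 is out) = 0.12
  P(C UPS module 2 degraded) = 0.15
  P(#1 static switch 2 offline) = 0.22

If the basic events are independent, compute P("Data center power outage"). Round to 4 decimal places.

0.0006

P(Utility feed lost) [OR] = 1 − (1−0.22) × (1−0.35) = 0.493000
P(Bus B down) [AND] = 0.09 × 0.18 = 0.016200
P(Bus A unavailable) [OR] = 1 − (1−0.27) × (1−0.493000) × (1−0.016200) = 0.635886
P(UPS chain fails) [OR] = 1 − (1−0.12) × (1−0.41) × (1−0.29) × (1−0.10) = 0.668231
P(Generator path fails) [AND] = 0.04 × 0.28 × 0.29 = 0.003248
P(Distribution tier inoperative) [OR] = 1 − (1−0.12) × (1−0.15) × (1−0.22) = 0.416560
P(Utility feed 2 inoperative) [AND] = 0.003248 × 0.416560 = 0.001353
P(Data center power outage) [AND] = 0.635886 × 0.668231 × 0.001353 = 0.000575
Rounded to 4 decimal places: P(Data center power outage) ≈ 0.0006.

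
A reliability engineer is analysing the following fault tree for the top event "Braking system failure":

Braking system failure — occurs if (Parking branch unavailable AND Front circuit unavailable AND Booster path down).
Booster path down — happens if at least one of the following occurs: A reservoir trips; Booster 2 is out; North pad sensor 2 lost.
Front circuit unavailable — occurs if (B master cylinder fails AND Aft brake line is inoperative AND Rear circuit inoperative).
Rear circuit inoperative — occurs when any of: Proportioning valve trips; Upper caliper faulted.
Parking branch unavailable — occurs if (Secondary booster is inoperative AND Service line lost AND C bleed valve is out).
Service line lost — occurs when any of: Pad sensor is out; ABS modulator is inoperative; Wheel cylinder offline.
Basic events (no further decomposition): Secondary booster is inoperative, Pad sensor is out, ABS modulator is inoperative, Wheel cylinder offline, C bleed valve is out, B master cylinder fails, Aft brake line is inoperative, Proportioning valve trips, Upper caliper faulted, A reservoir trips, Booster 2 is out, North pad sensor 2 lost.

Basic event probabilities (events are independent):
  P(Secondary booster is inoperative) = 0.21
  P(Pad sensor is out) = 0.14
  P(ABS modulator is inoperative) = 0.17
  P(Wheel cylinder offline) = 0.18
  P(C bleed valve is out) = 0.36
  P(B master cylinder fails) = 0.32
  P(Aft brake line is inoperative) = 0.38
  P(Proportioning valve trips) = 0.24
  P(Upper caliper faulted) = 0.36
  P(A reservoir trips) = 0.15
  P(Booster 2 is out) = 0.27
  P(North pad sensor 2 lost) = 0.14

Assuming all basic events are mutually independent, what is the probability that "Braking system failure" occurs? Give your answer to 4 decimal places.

0.0009

P(Service line lost) [OR] = 1 − (1−0.14) × (1−0.17) × (1−0.18) = 0.414684
P(Parking branch unavailable) [AND] = 0.21 × 0.414684 × 0.36 = 0.031350
P(Rear circuit inoperative) [OR] = 1 − (1−0.24) × (1−0.36) = 0.513600
P(Front circuit unavailable) [AND] = 0.32 × 0.38 × 0.513600 = 0.062454
P(Booster path down) [OR] = 1 − (1−0.15) × (1−0.27) × (1−0.14) = 0.466370
P(Braking system failure) [AND] = 0.031350 × 0.062454 × 0.466370 = 0.000913
Rounded to 4 decimal places: P(Braking system failure) ≈ 0.0009.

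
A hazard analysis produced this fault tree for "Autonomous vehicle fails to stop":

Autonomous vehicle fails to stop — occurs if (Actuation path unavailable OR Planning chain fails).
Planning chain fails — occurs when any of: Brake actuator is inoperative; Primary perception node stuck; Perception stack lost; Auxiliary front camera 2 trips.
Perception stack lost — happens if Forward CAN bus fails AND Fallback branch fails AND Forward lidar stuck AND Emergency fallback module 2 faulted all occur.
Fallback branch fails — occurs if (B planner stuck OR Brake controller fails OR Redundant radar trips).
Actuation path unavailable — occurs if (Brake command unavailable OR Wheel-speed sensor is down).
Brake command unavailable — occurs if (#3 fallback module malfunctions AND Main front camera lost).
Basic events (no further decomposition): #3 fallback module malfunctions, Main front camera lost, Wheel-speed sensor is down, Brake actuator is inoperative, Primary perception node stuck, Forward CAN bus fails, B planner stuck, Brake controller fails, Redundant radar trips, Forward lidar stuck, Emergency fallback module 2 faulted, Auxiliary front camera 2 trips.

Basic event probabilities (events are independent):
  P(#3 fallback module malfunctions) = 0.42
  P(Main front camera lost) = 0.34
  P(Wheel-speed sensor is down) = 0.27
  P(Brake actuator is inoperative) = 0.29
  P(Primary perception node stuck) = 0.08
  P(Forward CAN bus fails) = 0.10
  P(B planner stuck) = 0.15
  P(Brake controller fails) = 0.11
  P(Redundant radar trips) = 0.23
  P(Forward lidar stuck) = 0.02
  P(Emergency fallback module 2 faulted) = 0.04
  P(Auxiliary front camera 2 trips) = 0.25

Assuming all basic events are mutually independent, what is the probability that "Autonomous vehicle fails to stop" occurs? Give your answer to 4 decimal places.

0.6935

P(Brake command unavailable) [AND] = 0.42 × 0.34 = 0.142800
P(Actuation path unavailable) [OR] = 1 − (1−0.142800) × (1−0.27) = 0.374244
P(Fallback branch fails) [OR] = 1 − (1−0.15) × (1−0.11) × (1−0.23) = 0.417495
P(Perception stack lost) [AND] = 0.10 × 0.417495 × 0.02 × 0.04 = 0.000033
P(Planning chain fails) [OR] = 1 − (1−0.29) × (1−0.08) × (1−0.000033) × (1−0.25) = 0.510116
P(Autonomous vehicle fails to stop) [OR] = 1 − (1−0.374244) × (1−0.510116) = 0.693452
Rounded to 4 decimal places: P(Autonomous vehicle fails to stop) ≈ 0.6935.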